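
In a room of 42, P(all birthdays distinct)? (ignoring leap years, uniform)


P(all different) = Π(365-i)/365 for i=0..41
= (365/365)×(364/365)×...×(324/365)
= 0.085970

P ≈ 0.0860 ≈ 8.60%


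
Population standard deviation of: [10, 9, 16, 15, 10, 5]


Mean = 65/6
  (10-65/6)²=25/36
  (9-65/6)²=121/36
  (16-65/6)²=961/36
  (15-65/6)²=625/36
  (10-65/6)²=25/36
  (5-65/6)²=1225/36
Σ(x-μ)² = 497/6
σ² = (497/6)/6 = 497/36

σ = √(497/36) ≈ 3.7156


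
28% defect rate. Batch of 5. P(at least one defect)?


P(all good) = (18/25)^5 = 1889568/9765625
P(≥1 defect) = 7876057/9765625

P = 7876057/9765625 ≈ 80.65%


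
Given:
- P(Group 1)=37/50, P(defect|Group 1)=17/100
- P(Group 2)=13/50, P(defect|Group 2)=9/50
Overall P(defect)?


P(B) = Σ P(B|Aᵢ)×P(Aᵢ)
  17/100×37/50 = 629/5000
  9/50×13/50 = 117/2500
Sum = 863/5000

P(defect) = 863/5000 ≈ 17.26%


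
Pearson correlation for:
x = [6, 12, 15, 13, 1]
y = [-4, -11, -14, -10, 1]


n=5, Σx=47, Σy=-38, Σxy=-495, Σx²=575, Σy²=434
r = (5×(-495) - 47×(-38))/√((5×575 - 47²)(5×434 - (-38)²))
= -689/√(666×726) = -689/√483516 ≈ -689/695.3531 ≈ -0.9909

r ≈ -0.9909


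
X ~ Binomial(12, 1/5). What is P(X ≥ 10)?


P(X ≥ 10) = Σ P(X=i) for i=10..12
P(X=10) = 1056/244140625
P(X=11) = 48/244140625
P(X=12) = 1/244140625
Sum = 221/48828125

P(X ≥ 10) = 221/48828125 ≈ 0.00%


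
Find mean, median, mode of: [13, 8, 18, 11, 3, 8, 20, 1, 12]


Sorted: [1, 3, 8, 8, 11, 12, 13, 18, 20]
Mean = 94/9
Median = 11
Freq: {13: 1, 8: 2, 18: 1, 11: 1, 3: 1, 20: 1, 1: 1, 12: 1}
Mode: [8]

Mean=94/9, Median=11, Mode=8


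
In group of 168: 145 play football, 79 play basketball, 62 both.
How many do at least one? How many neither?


|A∪B| = 145+79-62 = 162
Neither = 168-162 = 6

At least one: 162; Neither: 6


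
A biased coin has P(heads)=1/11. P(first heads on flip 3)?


Geometric: P(X=3) = (1-p)^(k-1)×p = (10/11)^2×1/11 = 100/1331

P(X=3) = 100/1331 ≈ 7.51%


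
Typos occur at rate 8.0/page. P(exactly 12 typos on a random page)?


Poisson(λ=8.0): P(X=12) = e^(-λ)×λ^k/k!
= e^(-8.0) × 8.0^12 / 12!
≈ 0.0003354626279 × 68719476736 / 479001600 ≈ 0.048127

P(X=12) ≈ 0.048127 ≈ 4.81%


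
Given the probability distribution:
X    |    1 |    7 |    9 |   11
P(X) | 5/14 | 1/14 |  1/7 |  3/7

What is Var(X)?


E[X] = 48/7
E[X²] = 471/7
Var(X) = E[X²] - (E[X])² = 471/7 - 2304/49 = 993/49

Var(X) = 993/49 ≈ 20.2653


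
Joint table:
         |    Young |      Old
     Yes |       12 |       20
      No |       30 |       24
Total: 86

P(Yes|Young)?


P(Yes|Young) = 12/(12+30) = 12/42 = 2/7

P = 2/7 ≈ 28.57%


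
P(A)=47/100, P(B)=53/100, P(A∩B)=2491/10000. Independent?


P(A)×P(B) = 2491/10000
P(A∩B) = 2491/10000
Equal ✓ → Independent

Yes, independent


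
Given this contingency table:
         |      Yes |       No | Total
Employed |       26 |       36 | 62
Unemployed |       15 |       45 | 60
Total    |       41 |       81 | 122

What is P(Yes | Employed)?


P(Yes | Employed) = 26/(26+36) = 26/62 = 13/31

P(Yes|Employed) = 13/31 ≈ 41.94%


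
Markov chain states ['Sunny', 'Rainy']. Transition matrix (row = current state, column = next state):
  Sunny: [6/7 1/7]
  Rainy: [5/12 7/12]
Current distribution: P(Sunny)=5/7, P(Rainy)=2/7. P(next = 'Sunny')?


P(next=Sunny) = Σᵢ P(now=i)×P(i→Sunny)
= 5/7×6/7 + 2/7×5/12
= 30/49 + 5/42 = 215/294

P = 215/294 ≈ 0.7313


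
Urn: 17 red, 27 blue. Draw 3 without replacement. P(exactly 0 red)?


Hypergeometric: C(17,0)×C(27,3)/C(44,3)
= 1×2925/13244 = 2925/13244

P(X=0) = 2925/13244 ≈ 22.09%


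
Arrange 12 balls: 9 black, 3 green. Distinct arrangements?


12!/(9!×3!) = 220

220


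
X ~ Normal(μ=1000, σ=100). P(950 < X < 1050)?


z₁=(950-1000)/100=-0.5, z₂=(1050-1000)/100=0.5
P = Φ(0.5) - Φ(-0.5) = 0.691462 - 0.308538 = 0.382924 ≈ 0.3829

P(950 < X < 1050) ≈ 0.3829


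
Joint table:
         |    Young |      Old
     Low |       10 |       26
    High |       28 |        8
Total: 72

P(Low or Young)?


P(Low∨Young) = P(Low) + P(Young) - P(Low∧Young)
= (36 + 38 - 10)/72 = 64/72 = 8/9

P = 8/9 ≈ 88.89%


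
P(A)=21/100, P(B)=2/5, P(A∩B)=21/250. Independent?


P(A)×P(B) = 21/250
P(A∩B) = 21/250
Equal ✓ → Independent

Yes, independent


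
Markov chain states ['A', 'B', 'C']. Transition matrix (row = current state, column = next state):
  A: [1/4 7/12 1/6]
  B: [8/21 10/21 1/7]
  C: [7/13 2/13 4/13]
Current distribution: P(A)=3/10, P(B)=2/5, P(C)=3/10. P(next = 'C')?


P(next=C) = Σᵢ P(now=i)×P(i→C)
= 3/10×1/6 + 2/5×1/7 + 3/10×4/13
= 1/20 + 2/35 + 6/65 = 363/1820

P = 363/1820 ≈ 0.1995


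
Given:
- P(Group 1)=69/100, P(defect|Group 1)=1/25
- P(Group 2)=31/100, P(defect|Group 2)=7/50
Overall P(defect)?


P(B) = Σ P(B|Aᵢ)×P(Aᵢ)
  1/25×69/100 = 69/2500
  7/50×31/100 = 217/5000
Sum = 71/1000

P(defect) = 71/1000 ≈ 7.10%


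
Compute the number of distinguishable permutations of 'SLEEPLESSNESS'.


Letters: 13, freq: {'S': 5, 'L': 2, 'E': 4, 'P': 1, 'N': 1}
13!/(5!×2!×4!×1!×1!) = 6227020800/5760 = 1081080

1081080


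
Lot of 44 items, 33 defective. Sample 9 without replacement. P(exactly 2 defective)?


Hypergeometric: C(33,2)×C(11,7)/C(44,9)
= 528×330/708930508 = 3960/16112057

P(X=2) = 3960/16112057 ≈ 0.02%


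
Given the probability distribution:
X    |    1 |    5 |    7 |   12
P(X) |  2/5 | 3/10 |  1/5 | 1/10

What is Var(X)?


E[X] = 9/2
E[X²] = 321/10
Var(X) = E[X²] - (E[X])² = 321/10 - 81/4 = 237/20

Var(X) = 237/20 ≈ 11.8500


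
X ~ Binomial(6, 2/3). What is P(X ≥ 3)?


P(X ≥ 3) = Σ P(X=i) for i=3..6
P(X=3) = 160/729
P(X=4) = 80/243
P(X=5) = 64/243
P(X=6) = 64/729
Sum = 656/729

P(X ≥ 3) = 656/729 ≈ 89.99%


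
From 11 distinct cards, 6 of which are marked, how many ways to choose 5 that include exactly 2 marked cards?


Choose 2 of the 6 marked cards and 3 of the other 5 cards:
C(6,2)×C(5,3) = 15×10 = 150

150


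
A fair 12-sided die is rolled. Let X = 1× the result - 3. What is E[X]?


E[die] = (1+12)/2 = 13/2
E[X] = 1×13/2 - 3 = 7/2

E[X] = 7/2


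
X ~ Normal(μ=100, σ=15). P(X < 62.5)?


z = (62.5-100)/15 = -2.5
P(Z < -2.5) = 0.0062

P(X < 62.5) ≈ 0.0062


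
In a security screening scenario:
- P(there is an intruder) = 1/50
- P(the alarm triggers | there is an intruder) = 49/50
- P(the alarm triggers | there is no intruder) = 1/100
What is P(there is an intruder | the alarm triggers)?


Using Bayes' theorem:
P(A|B) = P(B|A)·P(A) / P(B)

P(the alarm triggers) = 49/50 × 1/50 + 1/100 × 49/50
= 49/2500 + 49/5000 = 147/5000

P(there is an intruder|the alarm triggers) = (49/2500) / (147/5000) = 2/3

P(there is an intruder|the alarm triggers) = 2/3 ≈ 66.67%


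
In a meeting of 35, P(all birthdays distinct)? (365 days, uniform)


P(all different) = Π(365-i)/365 for i=0..34
= (365/365)×(364/365)×...×(331/365)
= 0.185617

P ≈ 0.1856 ≈ 18.56%


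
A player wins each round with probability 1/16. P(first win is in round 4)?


Geometric: P(X=4) = (1-p)^(k-1)×p = (15/16)^3×1/16 = 3375/65536

P(X=4) = 3375/65536 ≈ 5.15%


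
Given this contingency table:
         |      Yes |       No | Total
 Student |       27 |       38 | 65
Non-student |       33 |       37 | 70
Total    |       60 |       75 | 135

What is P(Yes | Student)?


P(Yes | Student) = 27/(27+38) = 27/65

P(Yes|Student) = 27/65 ≈ 41.54%


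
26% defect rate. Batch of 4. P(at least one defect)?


P(all good) = (37/50)^4 = 1874161/6250000
P(≥1 defect) = 4375839/6250000

P = 4375839/6250000 ≈ 70.01%


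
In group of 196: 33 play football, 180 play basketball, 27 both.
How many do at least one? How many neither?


|A∪B| = 33+180-27 = 186
Neither = 196-186 = 10

At least one: 186; Neither: 10


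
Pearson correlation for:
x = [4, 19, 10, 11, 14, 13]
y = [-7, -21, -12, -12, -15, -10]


n=6, Σx=71, Σy=-77, Σxy=-1019, Σx²=963, Σy²=1103
r = (6×(-1019) - 71×(-77))/√((6×963 - 71²)(6×1103 - (-77)²))
= -647/√(737×689) = -647/√507793 ≈ -647/712.5960 ≈ -0.9079

r ≈ -0.9079


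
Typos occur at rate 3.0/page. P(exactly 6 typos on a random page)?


Poisson(λ=3.0): P(X=6) = e^(-λ)×λ^k/k!
= e^(-3.0) × 3.0^6 / 6!
≈ 0.04978706837 × 729 / 720 ≈ 0.050409

P(X=6) ≈ 0.050409 ≈ 5.04%


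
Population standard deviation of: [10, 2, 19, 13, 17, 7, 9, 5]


Mean = 82/8 = 41/4
  (10-41/4)²=1/16
  (2-41/4)²=1089/16
  (19-41/4)²=1225/16
  (13-41/4)²=121/16
  (17-41/4)²=729/16
  (7-41/4)²=169/16
  (9-41/4)²=25/16
  (5-41/4)²=441/16
Σ(x-μ)² = 475/2
σ² = (475/2)/8 = 475/16

σ = √(475/16) ≈ 5.4486


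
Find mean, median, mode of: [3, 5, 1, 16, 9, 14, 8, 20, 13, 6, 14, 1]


Sorted: [1, 1, 3, 5, 6, 8, 9, 13, 14, 14, 16, 20]
Mean = 110/12 = 55/6
Median = 17/2
Freq: {3: 1, 5: 1, 1: 2, 16: 1, 9: 1, 14: 2, 8: 1, 20: 1, 13: 1, 6: 1}
Mode: [1, 14]

Mean=55/6, Median=17/2, Mode=[1, 14]


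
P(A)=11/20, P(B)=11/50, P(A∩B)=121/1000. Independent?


P(A)×P(B) = 121/1000
P(A∩B) = 121/1000
Equal ✓ → Independent

Yes, independent


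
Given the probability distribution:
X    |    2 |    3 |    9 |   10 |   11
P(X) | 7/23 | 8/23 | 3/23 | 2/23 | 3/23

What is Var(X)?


E[X] = 118/23
E[X²] = 906/23
Var(X) = E[X²] - (E[X])² = 906/23 - 13924/529 = 6914/529

Var(X) = 6914/529 ≈ 13.0699


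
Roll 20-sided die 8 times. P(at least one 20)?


P(no 20)^8 = (19/20)^8 = 16983563041/25600000000
P(≥1) = 1 - 16983563041/25600000000 = 8616436959/25600000000

P = 8616436959/25600000000 ≈ 33.66%


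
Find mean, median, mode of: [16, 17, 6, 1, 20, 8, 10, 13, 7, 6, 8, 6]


Sorted: [1, 6, 6, 6, 7, 8, 8, 10, 13, 16, 17, 20]
Mean = 118/12 = 59/6
Median = 8
Freq: {16: 1, 17: 1, 6: 3, 1: 1, 20: 1, 8: 2, 10: 1, 13: 1, 7: 1}
Mode: [6]

Mean=59/6, Median=8, Mode=6


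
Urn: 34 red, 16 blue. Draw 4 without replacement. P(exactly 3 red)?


Hypergeometric: C(34,3)×C(16,1)/C(50,4)
= 5984×16/230300 = 23936/57575

P(X=3) = 23936/57575 ≈ 41.57%


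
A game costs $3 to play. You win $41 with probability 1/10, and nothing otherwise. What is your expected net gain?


E[gain] = (41-3)×1/10 + (-3)×9/10
= 19/5 - 27/10 = 11/10

Expected net gain = $11/10 ≈ $1.10


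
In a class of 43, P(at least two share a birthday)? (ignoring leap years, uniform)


P(all different) = Π(365-i)/365 for i=0..42
= 0.076077
P(match) = 1 - 0.076077 = 0.923923

P ≈ 0.9239 ≈ 92.39%


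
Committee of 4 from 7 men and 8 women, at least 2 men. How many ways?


Count by #men:
  2M,2W: C(7,2)×C(8,2)=588
  3M,1W: C(7,3)×C(8,1)=280
  4M,0W: C(7,4)×C(8,0)=35
Total = 903

903


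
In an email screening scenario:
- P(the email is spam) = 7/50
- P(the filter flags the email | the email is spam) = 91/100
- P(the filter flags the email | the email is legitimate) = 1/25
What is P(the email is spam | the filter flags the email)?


Using Bayes' theorem:
P(A|B) = P(B|A)·P(A) / P(B)

P(the filter flags the email) = 91/100 × 7/50 + 1/25 × 43/50
= 637/5000 + 43/1250 = 809/5000

P(the email is spam|the filter flags the email) = (637/5000) / (809/5000) = 637/809

P(the email is spam|the filter flags the email) = 637/809 ≈ 78.74%


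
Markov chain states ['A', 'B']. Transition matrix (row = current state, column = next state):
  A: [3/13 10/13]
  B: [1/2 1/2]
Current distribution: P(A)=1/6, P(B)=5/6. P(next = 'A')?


P(next=A) = Σᵢ P(now=i)×P(i→A)
= 1/6×3/13 + 5/6×1/2
= 1/26 + 5/12 = 71/156

P = 71/156 ≈ 0.4551


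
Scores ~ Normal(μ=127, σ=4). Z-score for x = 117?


z = (x - μ)/σ = (117 - 127)/4 = -2.5

z = -2.5


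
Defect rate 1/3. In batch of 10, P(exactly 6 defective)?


Binomial: P(X=6) = C(10,6)×p^6×(1-p)^4
= 210 × 1/729 × 16/81 = 1120/19683

P(X=6) = 1120/19683 ≈ 5.69%


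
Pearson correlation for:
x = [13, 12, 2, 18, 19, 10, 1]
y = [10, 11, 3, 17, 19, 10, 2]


n=7, Σx=75, Σy=72, Σxy=1037, Σx²=1103, Σy²=984
r = (7×1037 - 75×72)/√((7×1103 - 75²)(7×984 - 72²))
= 1859/√(2096×1704) = 1859/√3571584 ≈ 1859/1889.8635 ≈ 0.9837

r ≈ 0.9837


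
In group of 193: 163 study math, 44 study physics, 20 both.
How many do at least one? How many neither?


|A∪B| = 163+44-20 = 187
Neither = 193-187 = 6

At least one: 187; Neither: 6


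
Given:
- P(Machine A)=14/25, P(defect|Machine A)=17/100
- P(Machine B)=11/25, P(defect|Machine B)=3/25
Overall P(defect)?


P(B) = Σ P(B|Aᵢ)×P(Aᵢ)
  17/100×14/25 = 119/1250
  3/25×11/25 = 33/625
Sum = 37/250

P(defect) = 37/250 ≈ 14.80%


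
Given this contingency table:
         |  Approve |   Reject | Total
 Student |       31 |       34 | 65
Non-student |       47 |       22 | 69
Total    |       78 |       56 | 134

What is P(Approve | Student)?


P(Approve | Student) = 31/(31+34) = 31/65

P(Approve|Student) = 31/65 ≈ 47.69%


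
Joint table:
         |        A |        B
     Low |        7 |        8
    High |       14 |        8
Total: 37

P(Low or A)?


P(Low∨A) = P(Low) + P(A) - P(Low∧A)
= (15 + 21 - 7)/37 = 29/37

P = 29/37 ≈ 78.38%


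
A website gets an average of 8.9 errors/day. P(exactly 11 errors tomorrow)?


Poisson(λ=8.9): P(X=11) = e^(-λ)×λ^k/k!
= e^(-8.9) × 8.9^11 / 11!
≈ 0.0001363889265 × 27751730737.7 / 39916800 ≈ 0.094823

P(X=11) ≈ 0.094823 ≈ 9.48%


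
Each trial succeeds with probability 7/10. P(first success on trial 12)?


Geometric: P(X=12) = (1-p)^(k-1)×p = (3/10)^11×7/10 = 1240029/1000000000000

P(X=12) = 1240029/1000000000000 ≈ 0.00%


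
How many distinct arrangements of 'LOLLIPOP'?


Letters: 8, freq: {'L': 3, 'O': 2, 'I': 1, 'P': 2}
8!/(3!×2!×1!×2!) = 40320/24 = 1680

1680


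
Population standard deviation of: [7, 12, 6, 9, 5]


Mean = 39/5
  (7-39/5)²=16/25
  (12-39/5)²=441/25
  (6-39/5)²=81/25
  (9-39/5)²=36/25
  (5-39/5)²=196/25
Σ(x-μ)² = 154/5
σ² = (154/5)/5 = 154/25

σ = √(154/25) ≈ 2.4819


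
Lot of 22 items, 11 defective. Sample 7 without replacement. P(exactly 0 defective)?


Hypergeometric: C(11,0)×C(11,7)/C(22,7)
= 1×330/170544 = 5/2584

P(X=0) = 5/2584 ≈ 0.19%


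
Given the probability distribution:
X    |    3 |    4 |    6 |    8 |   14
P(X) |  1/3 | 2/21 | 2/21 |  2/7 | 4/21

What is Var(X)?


E[X] = 145/21
E[X²] = 445/7
Var(X) = E[X²] - (E[X])² = 445/7 - 21025/441 = 7010/441

Var(X) = 7010/441 ≈ 15.8957


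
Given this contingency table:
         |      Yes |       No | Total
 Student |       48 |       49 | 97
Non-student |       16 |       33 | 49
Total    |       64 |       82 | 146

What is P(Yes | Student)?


P(Yes | Student) = 48/(48+49) = 48/97

P(Yes|Student) = 48/97 ≈ 49.48%


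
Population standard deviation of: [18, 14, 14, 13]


Mean = 59/4
  (18-59/4)²=169/16
  (14-59/4)²=9/16
  (14-59/4)²=9/16
  (13-59/4)²=49/16
Σ(x-μ)² = 59/4
σ² = (59/4)/4 = 59/16

σ = √(59/16) ≈ 1.9203


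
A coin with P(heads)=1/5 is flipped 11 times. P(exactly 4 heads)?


Binomial: P(X=4) = C(11,4)×p^4×(1-p)^7
= 330 × 1/625 × 16384/78125 = 1081344/9765625

P(X=4) = 1081344/9765625 ≈ 11.07%


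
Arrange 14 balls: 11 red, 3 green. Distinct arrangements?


14!/(11!×3!) = 364

364


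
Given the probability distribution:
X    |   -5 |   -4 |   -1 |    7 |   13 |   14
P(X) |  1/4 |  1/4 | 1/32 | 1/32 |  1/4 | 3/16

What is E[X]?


E[X] = Σ x·P(X=x)
= (-5)×(1/4) + (-4)×(1/4) + (-1)×(1/32) + (7)×(1/32) + (13)×(1/4) + (14)×(3/16)
= 61/16

E[X] = 61/16


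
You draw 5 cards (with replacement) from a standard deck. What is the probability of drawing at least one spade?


P(not a spade) = 39/52 = 3/4
P(none in 5 draws) = (3/4)^5 = 243/1024
P(≥1 spade) = 1 - 243/1024 = 781/1024

P = 781/1024 ≈ 76.27%


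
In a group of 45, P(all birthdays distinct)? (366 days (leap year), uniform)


P(all different) = Π(366-i)/366 for i=0..44
= (366/366)×(365/366)×...×(322/366)
= 0.059503

P ≈ 0.0595 ≈ 5.95%


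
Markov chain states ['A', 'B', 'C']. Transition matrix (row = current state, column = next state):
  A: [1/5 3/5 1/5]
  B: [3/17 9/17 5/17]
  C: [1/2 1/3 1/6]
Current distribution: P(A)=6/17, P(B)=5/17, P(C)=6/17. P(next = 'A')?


P(next=A) = Σᵢ P(now=i)×P(i→A)
= 6/17×1/5 + 5/17×3/17 + 6/17×1/2
= 6/85 + 15/289 + 3/17 = 432/1445

P = 432/1445 ≈ 0.2990


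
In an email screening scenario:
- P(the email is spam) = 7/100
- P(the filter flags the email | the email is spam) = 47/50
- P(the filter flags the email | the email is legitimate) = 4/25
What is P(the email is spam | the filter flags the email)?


Using Bayes' theorem:
P(A|B) = P(B|A)·P(A) / P(B)

P(the filter flags the email) = 47/50 × 7/100 + 4/25 × 93/100
= 329/5000 + 93/625 = 1073/5000

P(the email is spam|the filter flags the email) = (329/5000) / (1073/5000) = 329/1073

P(the email is spam|the filter flags the email) = 329/1073 ≈ 30.66%


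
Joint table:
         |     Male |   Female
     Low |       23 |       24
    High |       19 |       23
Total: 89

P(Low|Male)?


P(Low|Male) = 23/(23+19) = 23/42

P = 23/42 ≈ 54.76%


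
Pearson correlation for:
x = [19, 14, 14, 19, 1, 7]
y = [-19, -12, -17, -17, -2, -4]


n=6, Σx=74, Σy=-71, Σxy=-1120, Σx²=1164, Σy²=1103
r = (6×(-1120) - 74×(-71))/√((6×1164 - 74²)(6×1103 - (-71)²))
= -1466/√(1508×1577) = -1466/√2378116 ≈ -1466/1542.1141 ≈ -0.9506

r ≈ -0.9506


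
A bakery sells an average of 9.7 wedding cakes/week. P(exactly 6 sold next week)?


Poisson(λ=9.7): P(X=6) = e^(-λ)×λ^k/k!
= e^(-9.7) × 9.7^6 / 6!
≈ 6.128349505e-05 × 832972.004929 / 720 ≈ 0.070899

P(X=6) ≈ 0.070899 ≈ 7.09%


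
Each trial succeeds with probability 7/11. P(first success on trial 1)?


Geometric: P(X=1) = (1-p)^(k-1)×p = (4/11)^0×7/11 = 7/11

P(X=1) = 7/11 ≈ 63.64%


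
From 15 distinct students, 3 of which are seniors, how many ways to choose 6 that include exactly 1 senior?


Choose 1 of the 3 seniors and 5 of the other 12 students:
C(3,1)×C(12,5) = 3×792 = 2376

2376


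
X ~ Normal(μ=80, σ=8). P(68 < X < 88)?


z₁=(68-80)/8=-1.5, z₂=(88-80)/8=1.0
P = Φ(1.0) - Φ(-1.5) = 0.841345 - 0.066807 = 0.774538 ≈ 0.7745

P(68 < X < 88) ≈ 0.7745


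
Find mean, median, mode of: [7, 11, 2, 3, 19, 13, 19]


Sorted: [2, 3, 7, 11, 13, 19, 19]
Mean = 74/7
Median = 11
Freq: {7: 1, 11: 1, 2: 1, 3: 1, 19: 2, 13: 1}
Mode: [19]

Mean=74/7, Median=11, Mode=19


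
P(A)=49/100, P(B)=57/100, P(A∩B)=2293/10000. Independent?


P(A)×P(B) = 2793/10000
P(A∩B) = 2293/10000
Not equal → NOT independent

No, not independent


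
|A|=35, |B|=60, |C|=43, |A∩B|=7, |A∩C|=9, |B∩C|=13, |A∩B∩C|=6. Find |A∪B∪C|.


|A∪B∪C| = 35+60+43-7-9-13+6 = 115

|A∪B∪C| = 115


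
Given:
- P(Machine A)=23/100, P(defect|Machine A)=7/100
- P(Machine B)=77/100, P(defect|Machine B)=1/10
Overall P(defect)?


P(B) = Σ P(B|Aᵢ)×P(Aᵢ)
  7/100×23/100 = 161/10000
  1/10×77/100 = 77/1000
Sum = 931/10000

P(defect) = 931/10000 ≈ 9.31%


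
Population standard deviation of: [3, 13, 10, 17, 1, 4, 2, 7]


Mean = 57/8
  (3-57/8)²=1089/64
  (13-57/8)²=2209/64
  (10-57/8)²=529/64
  (17-57/8)²=6241/64
  (1-57/8)²=2401/64
  (4-57/8)²=625/64
  (2-57/8)²=1681/64
  (7-57/8)²=1/64
Σ(x-μ)² = 1847/8
σ² = (1847/8)/8 = 1847/64

σ = √(1847/64) ≈ 5.3721


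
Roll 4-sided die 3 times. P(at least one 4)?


P(no 4)^3 = (3/4)^3 = 27/64
P(≥1) = 1 - 27/64 = 37/64

P = 37/64 ≈ 57.81%


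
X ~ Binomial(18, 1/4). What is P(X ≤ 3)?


P(X ≤ 3) = Σ P(X=i) for i=0..3
P(X=0) = 387420489/68719476736
P(X=1) = 1162261467/34359738368
P(X=2) = 6586148313/68719476736
P(X=3) = 731794257/4294967296
Sum = 2625849981/8589934592

P(X ≤ 3) = 2625849981/8589934592 ≈ 30.57%


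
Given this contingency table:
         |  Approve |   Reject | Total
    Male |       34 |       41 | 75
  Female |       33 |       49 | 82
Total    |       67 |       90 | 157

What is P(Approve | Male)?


P(Approve | Male) = 34/(34+41) = 34/75

P(Approve|Male) = 34/75 ≈ 45.33%


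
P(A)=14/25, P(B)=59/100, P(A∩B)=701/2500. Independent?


P(A)×P(B) = 413/1250
P(A∩B) = 701/2500
Not equal → NOT independent

No, not independent


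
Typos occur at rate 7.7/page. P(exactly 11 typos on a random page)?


Poisson(λ=7.7): P(X=11) = e^(-λ)×λ^k/k!
= e^(-7.7) × 7.7^11 / 11!
≈ 0.0004528271829 × 5641543963.89 / 39916800 ≈ 0.063999

P(X=11) ≈ 0.063999 ≈ 6.40%


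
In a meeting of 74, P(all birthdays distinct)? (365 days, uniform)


P(all different) = Π(365-i)/365 for i=0..73
= (365/365)×(364/365)×...×(292/365)
= 0.000351

P ≈ 0.0004 ≈ 0.04%


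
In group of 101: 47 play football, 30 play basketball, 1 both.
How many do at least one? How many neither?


|A∪B| = 47+30-1 = 76
Neither = 101-76 = 25

At least one: 76; Neither: 25


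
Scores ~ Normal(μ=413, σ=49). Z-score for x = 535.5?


z = (x - μ)/σ = (535.5 - 413)/49 = 2.5

z = 2.5


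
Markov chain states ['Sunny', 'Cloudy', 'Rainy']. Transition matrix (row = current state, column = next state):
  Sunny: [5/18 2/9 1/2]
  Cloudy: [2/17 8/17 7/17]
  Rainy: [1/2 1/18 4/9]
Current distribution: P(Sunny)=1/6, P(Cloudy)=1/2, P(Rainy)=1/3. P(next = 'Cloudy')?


P(next=Cloudy) = Σᵢ P(now=i)×P(i→Cloudy)
= 1/6×2/9 + 1/2×8/17 + 1/3×1/18
= 1/27 + 4/17 + 1/54 = 89/306

P = 89/306 ≈ 0.2908


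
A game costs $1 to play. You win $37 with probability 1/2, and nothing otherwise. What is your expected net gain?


E[gain] = (37-1)×1/2 + (-1)×1/2
= 18 - 1/2 = 35/2

Expected net gain = $35/2 ≈ $17.50


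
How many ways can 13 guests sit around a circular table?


Circular arrangements of 13 distinct objects: fix one position to break rotational symmetry.
(n-1)! = 12! = 479001600

479001600


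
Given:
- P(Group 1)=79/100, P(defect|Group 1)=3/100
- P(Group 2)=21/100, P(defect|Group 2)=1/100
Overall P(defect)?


P(B) = Σ P(B|Aᵢ)×P(Aᵢ)
  3/100×79/100 = 237/10000
  1/100×21/100 = 21/10000
Sum = 129/5000

P(defect) = 129/5000 ≈ 2.58%


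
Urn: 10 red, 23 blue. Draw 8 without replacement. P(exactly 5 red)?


Hypergeometric: C(10,5)×C(23,3)/C(33,8)
= 252×1771/13884156 = 1127/35061

P(X=5) = 1127/35061 ≈ 3.21%


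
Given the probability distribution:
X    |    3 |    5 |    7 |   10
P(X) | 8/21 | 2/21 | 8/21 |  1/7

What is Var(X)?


E[X] = 40/7
E[X²] = 814/21
Var(X) = E[X²] - (E[X])² = 814/21 - 1600/49 = 898/147

Var(X) = 898/147 ≈ 6.1088


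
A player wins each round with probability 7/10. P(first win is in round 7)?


Geometric: P(X=7) = (1-p)^(k-1)×p = (3/10)^6×7/10 = 5103/10000000

P(X=7) = 5103/10000000 ≈ 0.05%


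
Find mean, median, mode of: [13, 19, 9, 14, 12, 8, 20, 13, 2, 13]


Sorted: [2, 8, 9, 12, 13, 13, 13, 14, 19, 20]
Mean = 123/10
Median = 13
Freq: {13: 3, 19: 1, 9: 1, 14: 1, 12: 1, 8: 1, 20: 1, 2: 1}
Mode: [13]

Mean=123/10, Median=13, Mode=13


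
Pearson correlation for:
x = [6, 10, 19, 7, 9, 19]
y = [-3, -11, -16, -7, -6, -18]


n=6, Σx=70, Σy=-61, Σxy=-877, Σx²=988, Σy²=795
r = (6×(-877) - 70×(-61))/√((6×988 - 70²)(6×795 - (-61)²))
= -992/√(1028×1049) = -992/√1078372 ≈ -992/1038.4469 ≈ -0.9553

r ≈ -0.9553


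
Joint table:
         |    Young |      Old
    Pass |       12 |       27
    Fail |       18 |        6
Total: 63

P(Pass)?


P(Pass) = (12+27)/63 = 39/63 = 13/21

P(Pass) = 13/21 ≈ 61.90%


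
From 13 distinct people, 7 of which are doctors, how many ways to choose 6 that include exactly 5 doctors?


Choose 5 of the 7 doctors and 1 of the other 6 people:
C(7,5)×C(6,1) = 21×6 = 126

126


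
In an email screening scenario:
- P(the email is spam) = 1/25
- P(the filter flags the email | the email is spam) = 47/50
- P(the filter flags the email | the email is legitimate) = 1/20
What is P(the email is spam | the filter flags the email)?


Using Bayes' theorem:
P(A|B) = P(B|A)·P(A) / P(B)

P(the filter flags the email) = 47/50 × 1/25 + 1/20 × 24/25
= 47/1250 + 6/125 = 107/1250

P(the email is spam|the filter flags the email) = (47/1250) / (107/1250) = 47/107

P(the email is spam|the filter flags the email) = 47/107 ≈ 43.93%


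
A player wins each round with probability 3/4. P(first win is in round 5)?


Geometric: P(X=5) = (1-p)^(k-1)×p = (1/4)^4×3/4 = 3/1024

P(X=5) = 3/1024 ≈ 0.29%


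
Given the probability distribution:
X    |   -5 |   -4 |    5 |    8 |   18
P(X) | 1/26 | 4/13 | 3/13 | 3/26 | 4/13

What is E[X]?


E[X] = Σ x·P(X=x)
= (-5)×(1/26) + (-4)×(4/13) + (5)×(3/13) + (8)×(3/26) + (18)×(4/13)
= 161/26

E[X] = 161/26


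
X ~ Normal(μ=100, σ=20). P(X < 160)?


z = (160-100)/20 = 3.0
P(Z < 3.0) = 0.9987

P(X < 160) ≈ 0.9987


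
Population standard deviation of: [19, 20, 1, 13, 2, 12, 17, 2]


Mean = 86/8 = 43/4
  (19-43/4)²=1089/16
  (20-43/4)²=1369/16
  (1-43/4)²=1521/16
  (13-43/4)²=81/16
  (2-43/4)²=1225/16
  (12-43/4)²=25/16
  (17-43/4)²=625/16
  (2-43/4)²=1225/16
Σ(x-μ)² = 895/2
σ² = (895/2)/8 = 895/16

σ = √(895/16) ≈ 7.4791


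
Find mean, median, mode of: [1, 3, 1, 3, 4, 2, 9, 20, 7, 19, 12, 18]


Sorted: [1, 1, 2, 3, 3, 4, 7, 9, 12, 18, 19, 20]
Mean = 99/12 = 33/4
Median = 11/2
Freq: {1: 2, 3: 2, 4: 1, 2: 1, 9: 1, 20: 1, 7: 1, 19: 1, 12: 1, 18: 1}
Mode: [1, 3]

Mean=33/4, Median=11/2, Mode=[1, 3]


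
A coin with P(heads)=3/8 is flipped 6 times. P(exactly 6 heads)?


Binomial: P(X=6) = C(6,6)×p^6×(1-p)^0
= 1 × 729/262144 × 1 = 729/262144

P(X=6) = 729/262144 ≈ 0.28%


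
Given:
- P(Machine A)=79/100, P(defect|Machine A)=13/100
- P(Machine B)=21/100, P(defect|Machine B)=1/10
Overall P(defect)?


P(B) = Σ P(B|Aᵢ)×P(Aᵢ)
  13/100×79/100 = 1027/10000
  1/10×21/100 = 21/1000
Sum = 1237/10000

P(defect) = 1237/10000 ≈ 12.37%


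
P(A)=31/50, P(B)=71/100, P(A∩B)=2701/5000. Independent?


P(A)×P(B) = 2201/5000
P(A∩B) = 2701/5000
Not equal → NOT independent

No, not independent


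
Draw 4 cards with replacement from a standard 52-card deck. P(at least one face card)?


P(not a face card) = 40/52 = 10/13
P(none in 4 draws) = (10/13)^4 = 10000/28561
P(≥1 face card) = 1 - 10000/28561 = 18561/28561

P = 18561/28561 ≈ 64.99%


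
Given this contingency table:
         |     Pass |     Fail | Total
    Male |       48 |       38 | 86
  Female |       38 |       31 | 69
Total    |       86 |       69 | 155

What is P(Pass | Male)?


P(Pass | Male) = 48/(48+38) = 48/86 = 24/43

P(Pass|Male) = 24/43 ≈ 55.81%


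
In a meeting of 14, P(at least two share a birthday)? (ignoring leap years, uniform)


P(all different) = Π(365-i)/365 for i=0..13
= 0.776897
P(match) = 1 - 0.776897 = 0.223103

P ≈ 0.2231 ≈ 22.31%


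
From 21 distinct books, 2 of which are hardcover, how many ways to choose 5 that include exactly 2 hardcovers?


Choose 2 of the 2 hardcovers and 3 of the other 19 books:
C(2,2)×C(19,3) = 1×969 = 969

969


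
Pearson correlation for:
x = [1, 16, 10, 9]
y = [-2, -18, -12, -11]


n=4, Σx=36, Σy=-43, Σxy=-509, Σx²=438, Σy²=593
r = (4×(-509) - 36×(-43))/√((4×438 - 36²)(4×593 - (-43)²))
= -488/√(456×523) = -488/√238488 ≈ -488/488.3523 ≈ -0.9993

r ≈ -0.9993


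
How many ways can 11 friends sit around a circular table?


Circular arrangements of 11 distinct objects: fix one position to break rotational symmetry.
(n-1)! = 10! = 3628800

3628800


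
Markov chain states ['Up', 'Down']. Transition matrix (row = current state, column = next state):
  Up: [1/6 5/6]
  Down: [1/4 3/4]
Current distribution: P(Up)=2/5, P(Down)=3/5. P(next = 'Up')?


P(next=Up) = Σᵢ P(now=i)×P(i→Up)
= 2/5×1/6 + 3/5×1/4
= 1/15 + 3/20 = 13/60

P = 13/60 ≈ 0.2167


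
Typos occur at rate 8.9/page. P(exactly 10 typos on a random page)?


Poisson(λ=8.9): P(X=10) = e^(-λ)×λ^k/k!
= e^(-8.9) × 8.9^10 / 10!
≈ 0.0001363889265 × 3118171993 / 3628800 ≈ 0.117197

P(X=10) ≈ 0.117197 ≈ 11.72%


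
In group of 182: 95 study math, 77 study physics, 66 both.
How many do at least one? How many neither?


|A∪B| = 95+77-66 = 106
Neither = 182-106 = 76

At least one: 106; Neither: 76


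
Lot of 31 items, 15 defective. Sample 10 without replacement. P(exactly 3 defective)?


Hypergeometric: C(15,3)×C(16,7)/C(31,10)
= 455×11440/44352165 = 7280/62031

P(X=3) = 7280/62031 ≈ 11.74%


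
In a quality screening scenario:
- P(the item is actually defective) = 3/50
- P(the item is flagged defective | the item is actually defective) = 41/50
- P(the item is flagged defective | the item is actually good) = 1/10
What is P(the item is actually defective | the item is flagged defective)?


Using Bayes' theorem:
P(A|B) = P(B|A)·P(A) / P(B)

P(the item is flagged defective) = 41/50 × 3/50 + 1/10 × 47/50
= 123/2500 + 47/500 = 179/1250

P(the item is actually defective|the item is flagged defective) = (123/2500) / (179/1250) = 123/358

P(the item is actually defective|the item is flagged defective) = 123/358 ≈ 34.36%


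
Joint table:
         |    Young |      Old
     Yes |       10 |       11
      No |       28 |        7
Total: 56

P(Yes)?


P(Yes) = (10+11)/56 = 21/56 = 3/8

P(Yes) = 3/8 ≈ 37.50%


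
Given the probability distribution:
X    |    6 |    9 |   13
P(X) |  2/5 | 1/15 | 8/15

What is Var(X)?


E[X] = 149/15
E[X²] = 1649/15
Var(X) = E[X²] - (E[X])² = 1649/15 - 22201/225 = 2534/225

Var(X) = 2534/225 ≈ 11.2622


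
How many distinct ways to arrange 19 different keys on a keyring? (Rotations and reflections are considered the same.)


Free circular arrangements: rotations and reflections both identified.
(n-1)!/2 = 18!/2 = 6402373705728000/2 = 3201186852864000

3201186852864000


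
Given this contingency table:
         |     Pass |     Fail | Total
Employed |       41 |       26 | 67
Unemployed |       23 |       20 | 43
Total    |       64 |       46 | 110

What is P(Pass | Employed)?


P(Pass | Employed) = 41/(41+26) = 41/67

P(Pass|Employed) = 41/67 ≈ 61.19%


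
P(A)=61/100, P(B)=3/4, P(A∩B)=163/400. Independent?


P(A)×P(B) = 183/400
P(A∩B) = 163/400
Not equal → NOT independent

No, not independent


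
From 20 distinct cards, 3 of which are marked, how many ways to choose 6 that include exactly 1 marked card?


Choose 1 of the 3 marked cards and 5 of the other 17 cards:
C(3,1)×C(17,5) = 3×6188 = 18564

18564


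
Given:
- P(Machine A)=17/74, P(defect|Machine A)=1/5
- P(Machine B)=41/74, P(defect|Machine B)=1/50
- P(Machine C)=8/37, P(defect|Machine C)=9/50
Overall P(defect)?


P(B) = Σ P(B|Aᵢ)×P(Aᵢ)
  1/5×17/74 = 17/370
  1/50×41/74 = 41/3700
  9/50×8/37 = 36/925
Sum = 71/740

P(defect) = 71/740 ≈ 9.59%


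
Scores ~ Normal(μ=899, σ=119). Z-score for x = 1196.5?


z = (x - μ)/σ = (1196.5 - 899)/119 = 2.5

z = 2.5


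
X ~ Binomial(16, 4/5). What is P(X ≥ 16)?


P(X ≥ 16) = Σ P(X=i) for i=16..16
P(X=16) = 4294967296/152587890625
Sum = 4294967296/152587890625

P(X ≥ 16) = 4294967296/152587890625 ≈ 2.81%


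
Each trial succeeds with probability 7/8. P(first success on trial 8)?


Geometric: P(X=8) = (1-p)^(k-1)×p = (1/8)^7×7/8 = 7/16777216

P(X=8) = 7/16777216 ≈ 0.00%


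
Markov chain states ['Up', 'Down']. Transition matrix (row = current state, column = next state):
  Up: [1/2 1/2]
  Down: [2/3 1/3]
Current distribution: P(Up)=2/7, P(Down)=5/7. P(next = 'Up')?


P(next=Up) = Σᵢ P(now=i)×P(i→Up)
= 2/7×1/2 + 5/7×2/3
= 1/7 + 10/21 = 13/21

P = 13/21 ≈ 0.6190


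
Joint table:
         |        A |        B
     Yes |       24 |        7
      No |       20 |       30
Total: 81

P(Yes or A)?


P(Yes∨A) = P(Yes) + P(A) - P(Yes∧A)
= (31 + 44 - 24)/81 = 51/81 = 17/27

P = 17/27 ≈ 62.96%


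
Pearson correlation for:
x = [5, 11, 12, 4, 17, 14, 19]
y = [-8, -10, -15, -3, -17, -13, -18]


n=7, Σx=82, Σy=-84, Σxy=-1155, Σx²=1152, Σy²=1180
r = (7×(-1155) - 82×(-84))/√((7×1152 - 82²)(7×1180 - (-84)²))
= -1197/√(1340×1204) = -1197/√1613360 ≈ -1197/1270.1811 ≈ -0.9424

r ≈ -0.9424


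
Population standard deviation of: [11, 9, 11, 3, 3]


Mean = 37/5
  (11-37/5)²=324/25
  (9-37/5)²=64/25
  (11-37/5)²=324/25
  (3-37/5)²=484/25
  (3-37/5)²=484/25
Σ(x-μ)² = 336/5
σ² = (336/5)/5 = 336/25

σ = √(336/25) ≈ 3.6661


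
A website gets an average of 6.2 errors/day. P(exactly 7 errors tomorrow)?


Poisson(λ=6.2): P(X=7) = e^(-λ)×λ^k/k!
= e^(-6.2) × 6.2^7 / 7!
≈ 0.002029430636 × 352161.460621 / 5040 ≈ 0.141803

P(X=7) ≈ 0.141803 ≈ 14.18%


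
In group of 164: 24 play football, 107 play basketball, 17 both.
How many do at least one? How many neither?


|A∪B| = 24+107-17 = 114
Neither = 164-114 = 50

At least one: 114; Neither: 50


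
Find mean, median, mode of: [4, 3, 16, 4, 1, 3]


Sorted: [1, 3, 3, 4, 4, 16]
Mean = 31/6
Median = 7/2
Freq: {4: 2, 3: 2, 16: 1, 1: 1}
Mode: [3, 4]

Mean=31/6, Median=7/2, Mode=[3, 4]


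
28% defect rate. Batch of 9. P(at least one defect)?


P(all good) = (18/25)^9 = 198359290368/3814697265625
P(≥1 defect) = 3616337975257/3814697265625

P = 3616337975257/3814697265625 ≈ 94.80%


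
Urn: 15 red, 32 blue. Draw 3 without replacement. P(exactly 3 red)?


Hypergeometric: C(15,3)×C(32,0)/C(47,3)
= 455×1/16215 = 91/3243

P(X=3) = 91/3243 ≈ 2.81%


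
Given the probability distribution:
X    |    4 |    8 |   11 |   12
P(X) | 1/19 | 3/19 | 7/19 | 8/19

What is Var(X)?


E[X] = 201/19
E[X²] = 2207/19
Var(X) = E[X²] - (E[X])² = 2207/19 - 40401/361 = 1532/361

Var(X) = 1532/361 ≈ 4.2438


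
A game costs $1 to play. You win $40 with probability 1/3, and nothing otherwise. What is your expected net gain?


E[gain] = (40-1)×1/3 + (-1)×2/3
= 13 - 2/3 = 37/3

Expected net gain = $37/3 ≈ $12.33


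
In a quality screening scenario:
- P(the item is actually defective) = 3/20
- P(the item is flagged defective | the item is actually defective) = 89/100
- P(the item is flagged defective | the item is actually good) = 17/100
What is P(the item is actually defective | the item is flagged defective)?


Using Bayes' theorem:
P(A|B) = P(B|A)·P(A) / P(B)

P(the item is flagged defective) = 89/100 × 3/20 + 17/100 × 17/20
= 267/2000 + 289/2000 = 139/500

P(the item is actually defective|the item is flagged defective) = (267/2000) / (139/500) = 267/556

P(the item is actually defective|the item is flagged defective) = 267/556 ≈ 48.02%


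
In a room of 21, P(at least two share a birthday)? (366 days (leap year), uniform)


P(all different) = Π(366-i)/366 for i=0..20
= 0.557221
P(match) = 1 - 0.557221 = 0.442779

P ≈ 0.4428 ≈ 44.28%


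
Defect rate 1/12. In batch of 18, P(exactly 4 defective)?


Binomial: P(X=4) = C(18,4)×p^4×(1-p)^14
= 3060 × 1/20736 × 379749833583241/1283918464548864 = 32278735854575485/739537035580145664

P(X=4) = 32278735854575485/739537035580145664 ≈ 4.36%


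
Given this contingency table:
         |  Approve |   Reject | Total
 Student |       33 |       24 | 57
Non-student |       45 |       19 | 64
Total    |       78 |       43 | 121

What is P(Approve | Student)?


P(Approve | Student) = 33/(33+24) = 33/57 = 11/19

P(Approve|Student) = 11/19 ≈ 57.89%


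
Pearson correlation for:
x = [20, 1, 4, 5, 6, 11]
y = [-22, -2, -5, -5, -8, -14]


n=6, Σx=47, Σy=-56, Σxy=-689, Σx²=599, Σy²=798
r = (6×(-689) - 47×(-56))/√((6×599 - 47²)(6×798 - (-56)²))
= -1502/√(1385×1652) = -1502/√2288020 ≈ -1502/1512.6202 ≈ -0.9930

r ≈ -0.9930


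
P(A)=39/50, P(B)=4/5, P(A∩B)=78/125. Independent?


P(A)×P(B) = 78/125
P(A∩B) = 78/125
Equal ✓ → Independent

Yes, independent


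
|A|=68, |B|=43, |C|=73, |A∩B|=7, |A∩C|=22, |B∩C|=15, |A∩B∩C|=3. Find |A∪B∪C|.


|A∪B∪C| = 68+43+73-7-22-15+3 = 143

|A∪B∪C| = 143


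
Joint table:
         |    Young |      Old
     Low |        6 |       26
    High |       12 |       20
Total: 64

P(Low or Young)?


P(Low∨Young) = P(Low) + P(Young) - P(Low∧Young)
= (32 + 18 - 6)/64 = 44/64 = 11/16

P = 11/16 ≈ 68.75%


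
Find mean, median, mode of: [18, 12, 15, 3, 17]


Sorted: [3, 12, 15, 17, 18]
Mean = 65/5 = 13
Median = 15
Freq: {18: 1, 12: 1, 15: 1, 3: 1, 17: 1}
Mode: No mode

Mean=13, Median=15, Mode=No mode


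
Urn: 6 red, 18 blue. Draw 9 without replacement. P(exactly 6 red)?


Hypergeometric: C(6,6)×C(18,3)/C(24,9)
= 1×816/1307504 = 3/4807

P(X=6) = 3/4807 ≈ 0.06%


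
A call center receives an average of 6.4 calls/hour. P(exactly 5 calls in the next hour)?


Poisson(λ=6.4): P(X=5) = e^(-λ)×λ^k/k!
= e^(-6.4) × 6.4^5 / 5!
≈ 0.001661557273 × 10737.41824 / 120 ≈ 0.148674

P(X=5) ≈ 0.148674 ≈ 14.87%


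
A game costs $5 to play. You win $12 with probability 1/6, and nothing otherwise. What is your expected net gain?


E[gain] = (12-5)×1/6 + (-5)×5/6
= 7/6 - 25/6 = -3

Expected net gain = $-3 ≈ $-3.00


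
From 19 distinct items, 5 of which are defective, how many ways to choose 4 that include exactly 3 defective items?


Choose 3 of the 5 defective items and 1 of the other 14 items:
C(5,3)×C(14,1) = 10×14 = 140

140


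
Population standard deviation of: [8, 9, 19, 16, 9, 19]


Mean = 80/6 = 40/3
  (8-40/3)²=256/9
  (9-40/3)²=169/9
  (19-40/3)²=289/9
  (16-40/3)²=64/9
  (9-40/3)²=169/9
  (19-40/3)²=289/9
Σ(x-μ)² = 412/3
σ² = (412/3)/6 = 206/9

σ = √(206/9) ≈ 4.7842


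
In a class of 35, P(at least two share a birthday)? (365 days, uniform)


P(all different) = Π(365-i)/365 for i=0..34
= 0.185617
P(match) = 1 - 0.185617 = 0.814383

P ≈ 0.8144 ≈ 81.44%


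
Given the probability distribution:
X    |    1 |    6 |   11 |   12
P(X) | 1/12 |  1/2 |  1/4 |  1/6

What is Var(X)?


E[X] = 47/6
E[X²] = 217/3
Var(X) = E[X²] - (E[X])² = 217/3 - 2209/36 = 395/36

Var(X) = 395/36 ≈ 10.9722


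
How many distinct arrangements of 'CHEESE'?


Letters: 6, freq: {'C': 1, 'H': 1, 'E': 3, 'S': 1}
6!/(1!×1!×3!×1!) = 720/6 = 120

120


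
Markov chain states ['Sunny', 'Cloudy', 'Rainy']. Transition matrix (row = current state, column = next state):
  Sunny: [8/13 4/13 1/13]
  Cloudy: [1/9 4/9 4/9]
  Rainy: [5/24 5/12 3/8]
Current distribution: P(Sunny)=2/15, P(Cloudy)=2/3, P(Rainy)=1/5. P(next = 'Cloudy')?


P(next=Cloudy) = Σᵢ P(now=i)×P(i→Cloudy)
= 2/15×4/13 + 2/3×4/9 + 1/5×5/12
= 8/195 + 8/27 + 1/12 = 2953/7020

P = 2953/7020 ≈ 0.4207


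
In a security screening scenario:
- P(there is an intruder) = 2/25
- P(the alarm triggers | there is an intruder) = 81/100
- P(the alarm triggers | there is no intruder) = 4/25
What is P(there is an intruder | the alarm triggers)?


Using Bayes' theorem:
P(A|B) = P(B|A)·P(A) / P(B)

P(the alarm triggers) = 81/100 × 2/25 + 4/25 × 23/25
= 81/1250 + 92/625 = 53/250

P(there is an intruder|the alarm triggers) = (81/1250) / (53/250) = 81/265

P(there is an intruder|the alarm triggers) = 81/265 ≈ 30.57%


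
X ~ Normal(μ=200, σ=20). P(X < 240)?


z = (240-200)/20 = 2.0
P(Z < 2.0) = 0.9772

P(X < 240) ≈ 0.9772


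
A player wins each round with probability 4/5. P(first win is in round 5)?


Geometric: P(X=5) = (1-p)^(k-1)×p = (1/5)^4×4/5 = 4/3125

P(X=5) = 4/3125 ≈ 0.13%


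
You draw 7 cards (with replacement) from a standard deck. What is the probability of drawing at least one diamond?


P(not a diamond) = 39/52 = 3/4
P(none in 7 draws) = (3/4)^7 = 2187/16384
P(≥1 diamond) = 1 - 2187/16384 = 14197/16384

P = 14197/16384 ≈ 86.65%
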